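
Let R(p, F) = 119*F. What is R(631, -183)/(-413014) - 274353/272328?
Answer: -2556693883/2677982776 ≈ -0.95471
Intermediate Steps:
R(631, -183)/(-413014) - 274353/272328 = (119*(-183))/(-413014) - 274353/272328 = -21777*(-1/413014) - 274353*1/272328 = 3111/59002 - 91451/90776 = -2556693883/2677982776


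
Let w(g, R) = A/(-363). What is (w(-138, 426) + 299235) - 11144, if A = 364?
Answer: 104576669/363 ≈ 2.8809e+5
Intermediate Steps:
w(g, R) = -364/363 (w(g, R) = 364/(-363) = 364*(-1/363) = -364/363)
(w(-138, 426) + 299235) - 11144 = (-364/363 + 299235) - 11144 = 108621941/363 - 11144 = 104576669/363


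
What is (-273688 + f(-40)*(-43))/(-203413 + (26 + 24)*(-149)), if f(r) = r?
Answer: 271968/210863 ≈ 1.2898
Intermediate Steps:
(-273688 + f(-40)*(-43))/(-203413 + (26 + 24)*(-149)) = (-273688 - 40*(-43))/(-203413 + (26 + 24)*(-149)) = (-273688 + 1720)/(-203413 + 50*(-149)) = -271968/(-203413 - 7450) = -271968/(-210863) = -271968*(-1/210863) = 271968/210863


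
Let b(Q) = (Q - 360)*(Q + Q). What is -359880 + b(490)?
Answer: -232480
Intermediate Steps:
b(Q) = 2*Q*(-360 + Q) (b(Q) = (-360 + Q)*(2*Q) = 2*Q*(-360 + Q))
-359880 + b(490) = -359880 + 2*490*(-360 + 490) = -359880 + 2*490*130 = -359880 + 127400 = -232480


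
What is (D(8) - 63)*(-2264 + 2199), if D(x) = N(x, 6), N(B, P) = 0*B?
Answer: 4095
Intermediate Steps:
N(B, P) = 0
D(x) = 0
(D(8) - 63)*(-2264 + 2199) = (0 - 63)*(-2264 + 2199) = -63*(-65) = 4095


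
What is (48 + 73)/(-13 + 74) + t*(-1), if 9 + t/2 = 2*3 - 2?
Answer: 731/61 ≈ 11.984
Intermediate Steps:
t = -10 (t = -18 + 2*(2*3 - 2) = -18 + 2*(6 - 2) = -18 + 2*4 = -18 + 8 = -10)
(48 + 73)/(-13 + 74) + t*(-1) = (48 + 73)/(-13 + 74) - 10*(-1) = 121/61 + 10 = 731/61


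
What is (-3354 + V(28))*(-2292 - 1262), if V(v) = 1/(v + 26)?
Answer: 321841355/27 ≈ 1.1920e+7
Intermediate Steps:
V(v) = 1/(26 + v)
(-3354 + V(28))*(-2292 - 1262) = (-3354 + 1/(26 + 28))*(-2292 - 1262) = (-3354 + 1/54)*(-3554) = -181115/54*(-3554) = 321841355/27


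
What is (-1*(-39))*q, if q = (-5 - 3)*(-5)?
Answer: 1560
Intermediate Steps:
q = 40 (q = -8*(-5) = 40)
(-1*(-39))*q = -1*(-39)*40 = 39*40 = 1560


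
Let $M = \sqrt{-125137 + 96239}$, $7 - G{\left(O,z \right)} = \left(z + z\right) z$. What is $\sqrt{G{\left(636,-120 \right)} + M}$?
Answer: $\sqrt{-28793 + i \sqrt{28898}} \approx 0.5009 + 169.69 i$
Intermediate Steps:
$G{\left(O,z \right)} = 7 - 2 z^{2}$ ($G{\left(O,z \right)} = 7 - \left(z + z\right) z = 7 - 2 z z = 7 - 2 z^{2}$)
$M = i \sqrt{28898}$ ($M = \sqrt{-28898} = i \sqrt{28898} \approx 169.99 i$)
$\sqrt{G{\left(636,-120 \right)} + M} = \sqrt{\left(7 - 2 \left(-120\right)^{2}\right) + i \sqrt{28898}} = \sqrt{\left(7 - 28800\right) + i \sqrt{28898}} = \sqrt{-28793 + i \sqrt{28898}}$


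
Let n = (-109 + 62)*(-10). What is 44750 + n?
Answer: 45220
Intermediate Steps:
n = 470 (n = -47*(-10) = 470)
44750 + n = 44750 + 470 = 45220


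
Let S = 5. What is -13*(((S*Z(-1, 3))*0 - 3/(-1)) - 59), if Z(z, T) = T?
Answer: 728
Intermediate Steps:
-13*(((S*Z(-1, 3))*0 - 3/(-1)) - 59) = -13*(((5*3)*0 - 3/(-1)) - 59) = -13*((15*0 - 3*(-1)) - 59) = -13*((0 + 3) - 59) = -13*(3 - 59) = -13*(-56) = 728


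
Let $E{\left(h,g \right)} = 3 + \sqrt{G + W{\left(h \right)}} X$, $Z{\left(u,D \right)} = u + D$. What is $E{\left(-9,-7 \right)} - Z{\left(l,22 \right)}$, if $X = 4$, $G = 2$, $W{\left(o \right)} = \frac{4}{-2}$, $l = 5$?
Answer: $-24$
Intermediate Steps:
$W{\left(o \right)} = -2$ ($W{\left(o \right)} = 4 \left(- \frac{1}{2}\right) = -2$)
$Z{\left(u,D \right)} = D + u$
$E{\left(h,g \right)} = 3$ ($E{\left(h,g \right)} = 3 + \sqrt{2 - 2} \cdot 4 = 3 + \sqrt{0} \cdot 4 = 3 + 0 \cdot 4 = 3 + 0 = 3$)
$E{\left(-9,-7 \right)} - Z{\left(l,22 \right)} = 3 - \left(22 + 5\right) = 3 - 27 = -24$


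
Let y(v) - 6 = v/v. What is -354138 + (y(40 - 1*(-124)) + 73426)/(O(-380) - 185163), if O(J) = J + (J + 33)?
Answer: -65830786253/185890 ≈ -3.5414e+5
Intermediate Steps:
y(v) = 7 (y(v) = 6 + v/v = 6 + 1 = 7)
O(J) = 33 + 2*J (O(J) = J + (33 + J) = 33 + 2*J)
-354138 + (y(40 - 1*(-124)) + 73426)/(O(-380) - 185163) = -354138 + (7 + 73426)/((33 + 2*(-380)) - 185163) = -354138 + 73433/((33 - 760) - 185163) = -354138 + 73433/(-727 - 185163) = -354138 + 73433/(-185890) = -354138 + 73433*(-1/185890) = -354138 - 73433/185890 = -65830786253/185890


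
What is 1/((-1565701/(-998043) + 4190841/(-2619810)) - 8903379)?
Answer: -96840112290/862204225113034849 ≈ -1.1232e-7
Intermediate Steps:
1/((-1565701/(-998043) + 4190841/(-2619810)) - 8903379) = 1/((-1565701*(-1/998043) + 4190841*(-1/2619810)) - 8903379) = 1/((1565701/998043 - 465649/291090) - 8903379) = 1/(-2992606939/96840112290 - 8903379) = 1/(-862204225113034849/96840112290) = -96840112290/862204225113034849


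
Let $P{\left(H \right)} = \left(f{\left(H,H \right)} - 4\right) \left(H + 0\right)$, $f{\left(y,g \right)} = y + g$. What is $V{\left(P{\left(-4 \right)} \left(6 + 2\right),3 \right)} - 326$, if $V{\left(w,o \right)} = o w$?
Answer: $826$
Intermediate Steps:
$f{\left(y,g \right)} = g + y$
$P{\left(H \right)} = H \left(-4 + 2 H\right)$ ($P{\left(H \right)} = \left(\left(H + H\right) - 4\right) \left(H + 0\right) = \left(2 H - 4\right) H = \left(-4 + 2 H\right) H = H \left(-4 + 2 H\right)$)
$V{\left(P{\left(-4 \right)} \left(6 + 2\right),3 \right)} - 326 = 3 \cdot 2 \left(-4\right) \left(-2 - 4\right) \left(6 + 2\right) - 326 = 3 \cdot 2 \left(-4\right) \left(-6\right) 8 - 326 = 3 \cdot 48 \cdot 8 - 326 = 3 \cdot 384 - 326 = 1152 - 326 = 826$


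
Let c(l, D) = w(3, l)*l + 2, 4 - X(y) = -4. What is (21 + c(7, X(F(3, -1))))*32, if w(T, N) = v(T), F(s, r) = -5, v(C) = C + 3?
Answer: 2080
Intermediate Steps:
v(C) = 3 + C
w(T, N) = 3 + T
X(y) = 8 (X(y) = 4 - 1*(-4) = 4 + 4 = 8)
c(l, D) = 2 + 6*l (c(l, D) = (3 + 3)*l + 2 = 6*l + 2 = 2 + 6*l)
(21 + c(7, X(F(3, -1))))*32 = (21 + (2 + 6*7))*32 = (21 + (2 + 42))*32 = (21 + 44)*32 = 65*32 = 2080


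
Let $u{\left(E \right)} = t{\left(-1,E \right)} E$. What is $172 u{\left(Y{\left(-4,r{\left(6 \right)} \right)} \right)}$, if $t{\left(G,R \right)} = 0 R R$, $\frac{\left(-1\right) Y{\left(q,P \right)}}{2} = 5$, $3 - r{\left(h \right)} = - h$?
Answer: $0$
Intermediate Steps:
$r{\left(h \right)} = 3 + h$ ($r{\left(h \right)} = 3 - - h = 3 + h$)
$Y{\left(q,P \right)} = -10$ ($Y{\left(q,P \right)} = \left(-2\right) 5 = -10$)
$t{\left(G,R \right)} = 0$ ($t{\left(G,R \right)} = 0 R = 0$)
$u{\left(E \right)} = 0$ ($u{\left(E \right)} = 0 E = 0$)
$172 u{\left(Y{\left(-4,r{\left(6 \right)} \right)} \right)} = 172 \cdot 0 = 0$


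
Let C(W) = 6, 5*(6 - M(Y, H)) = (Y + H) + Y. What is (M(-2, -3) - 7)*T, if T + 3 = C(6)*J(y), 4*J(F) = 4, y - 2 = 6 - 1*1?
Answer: 6/5 ≈ 1.2000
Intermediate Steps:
M(Y, H) = 6 - 2*Y/5 - H/5 (M(Y, H) = 6 - ((Y + H) + Y)/5 = 6 - ((H + Y) + Y)/5 = 6 - (H + 2*Y)/5 = 6 + (-2*Y/5 - H/5) = 6 - 2*Y/5 - H/5)
y = 7 (y = 2 + (6 - 1*1) = 2 + (6 - 1) = 2 + 5 = 7)
J(F) = 1 (J(F) = (¼)*4 = 1)
T = 3 (T = -3 + 6*1 = -3 + 6 = 3)
(M(-2, -3) - 7)*T = ((6 - ⅖*(-2) - ⅕*(-3)) - 7)*3 = ((6 + ⅘ + ⅗) - 7)*3 = (37/5 - 7)*3 = (⅖)*3 = 6/5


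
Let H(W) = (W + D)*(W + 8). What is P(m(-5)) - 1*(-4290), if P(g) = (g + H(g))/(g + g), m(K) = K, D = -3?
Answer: 42929/10 ≈ 4292.9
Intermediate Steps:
H(W) = (-3 + W)*(8 + W) (H(W) = (W - 3)*(W + 8) = (-3 + W)*(8 + W))
P(g) = (-24 + g² + 6*g)/(2*g) (P(g) = (g + (-24 + g² + 5*g))/(g + g) = (-24 + g² + 6*g)/((2*g)) = (-24 + g² + 6*g)*(1/(2*g)) = (-24 + g² + 6*g)/(2*g))
P(m(-5)) - 1*(-4290) = (3 + (½)*(-5) - 12/(-5)) - 1*(-4290) = (3 - 5/2 - 12*(-⅕)) + 4290 = (3 - 5/2 + 12/5) + 4290 = 29/10 + 4290 = 42929/10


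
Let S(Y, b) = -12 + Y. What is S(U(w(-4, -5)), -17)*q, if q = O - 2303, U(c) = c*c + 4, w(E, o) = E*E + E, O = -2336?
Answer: -630904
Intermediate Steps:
w(E, o) = E + E**2 (w(E, o) = E**2 + E = E + E**2)
U(c) = 4 + c**2 (U(c) = c**2 + 4 = 4 + c**2)
q = -4639 (q = -2336 - 2303 = -4639)
S(U(w(-4, -5)), -17)*q = (-12 + (4 + (-4*(1 - 4))**2))*(-4639) = (-12 + (4 + (-4*(-3))**2))*(-4639) = (-12 + (4 + 12**2))*(-4639) = (-12 + (4 + 144))*(-4639) = (-12 + 148)*(-4639) = 136*(-4639) = -630904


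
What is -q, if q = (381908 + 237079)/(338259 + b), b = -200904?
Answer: -206329/45785 ≈ -4.5065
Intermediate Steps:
q = 206329/45785 (q = (381908 + 237079)/(338259 - 200904) = 618987/137355 = 618987*(1/137355) = 206329/45785 ≈ 4.5065)
-q = -1*206329/45785 = -206329/45785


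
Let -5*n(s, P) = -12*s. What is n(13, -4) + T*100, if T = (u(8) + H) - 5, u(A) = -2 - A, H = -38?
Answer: -26344/5 ≈ -5268.8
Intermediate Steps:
n(s, P) = 12*s/5 (n(s, P) = -(-12)*s/5 = 12*s/5)
T = -53 (T = ((-2 - 1*8) - 38) - 5 = ((-2 - 8) - 38) - 5 = (-10 - 38) - 5 = -48 - 5 = -53)
n(13, -4) + T*100 = (12/5)*13 - 53*100 = 156/5 - 5300 = -26344/5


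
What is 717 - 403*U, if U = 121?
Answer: -48046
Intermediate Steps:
717 - 403*U = 717 - 403*121 = 717 - 48763 = -48046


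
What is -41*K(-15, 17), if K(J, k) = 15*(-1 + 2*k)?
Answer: -20295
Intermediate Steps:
K(J, k) = -15 + 30*k
-41*K(-15, 17) = -41*(-15 + 30*17) = -41*(-15 + 510) = -41*495 = -20295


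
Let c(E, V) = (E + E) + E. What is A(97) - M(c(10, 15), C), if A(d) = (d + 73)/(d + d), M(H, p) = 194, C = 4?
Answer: -18733/97 ≈ -193.12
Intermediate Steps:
c(E, V) = 3*E (c(E, V) = 2*E + E = 3*E)
A(d) = (73 + d)/(2*d) (A(d) = (73 + d)/((2*d)) = (73 + d)*(1/(2*d)) = (73 + d)/(2*d))
A(97) - M(c(10, 15), C) = (1/2)*(73 + 97)/97 - 1*194 = (1/2)*(1/97)*170 - 194 = 85/97 - 194 = -18733/97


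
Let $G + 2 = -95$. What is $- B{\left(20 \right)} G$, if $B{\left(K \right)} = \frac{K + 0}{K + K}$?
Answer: $\frac{97}{2} \approx 48.5$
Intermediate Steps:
$G = -97$ ($G = -2 - 95 = -97$)
$B{\left(K \right)} = \frac{1}{2}$ ($B{\left(K \right)} = \frac{K}{2 K} = K \frac{1}{2 K} = \frac{1}{2}$)
$- B{\left(20 \right)} G = \left(-1\right) \frac{1}{2} \left(-97\right) = \left(- \frac{1}{2}\right) \left(-97\right) = \frac{97}{2}$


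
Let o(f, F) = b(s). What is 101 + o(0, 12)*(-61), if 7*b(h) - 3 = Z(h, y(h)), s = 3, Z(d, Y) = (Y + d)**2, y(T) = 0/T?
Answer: -25/7 ≈ -3.5714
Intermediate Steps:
y(T) = 0
b(h) = 3/7 + h**2/7 (b(h) = 3/7 + (0 + h)**2/7 = 3/7 + h**2/7)
o(f, F) = 12/7 (o(f, F) = 3/7 + (1/7)*3**2 = 3/7 + (1/7)*9 = 3/7 + 9/7 = 12/7)
101 + o(0, 12)*(-61) = 101 + (12/7)*(-61) = 101 - 732/7 = -25/7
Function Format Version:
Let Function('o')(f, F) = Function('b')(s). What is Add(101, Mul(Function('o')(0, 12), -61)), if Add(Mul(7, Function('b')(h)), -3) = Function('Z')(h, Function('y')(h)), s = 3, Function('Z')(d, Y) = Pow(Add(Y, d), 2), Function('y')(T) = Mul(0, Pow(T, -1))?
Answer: Rational(-25, 7) ≈ -3.5714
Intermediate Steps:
Function('y')(T) = 0
Function('b')(h) = Add(Rational(3, 7), Mul(Rational(1, 7), Pow(h, 2))) (Function('b')(h) = Add(Rational(3, 7), Mul(Rational(1, 7), Pow(Add(0, h), 2))) = Add(Rational(3, 7), Mul(Rational(1, 7), Pow(h, 2))))
Function('o')(f, F) = Rational(12, 7) (Function('o')(f, F) = Add(Rational(3, 7), Mul(Rational(1, 7), Pow(3, 2))) = Add(Rational(3, 7), Mul(Rational(1, 7), 9)) = Add(Rational(3, 7), Rational(9, 7)) = Rational(12, 7))
Add(101, Mul(Function('o')(0, 12), -61)) = Add(101, Mul(Rational(12, 7), -61)) = Add(101, Rational(-732, 7)) = Rational(-25, 7)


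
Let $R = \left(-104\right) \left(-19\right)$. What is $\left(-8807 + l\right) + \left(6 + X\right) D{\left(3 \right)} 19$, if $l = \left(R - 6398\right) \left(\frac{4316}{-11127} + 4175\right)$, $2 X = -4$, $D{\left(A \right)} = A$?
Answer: $- \frac{68500459377}{3709} \approx -1.8469 \cdot 10^{7}$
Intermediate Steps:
$R = 1976$
$X = -2$ ($X = \frac{1}{2} \left(-4\right) = -2$)
$l = - \frac{68468639866}{3709}$ ($l = \left(1976 - 6398\right) \left(\frac{4316}{-11127} + 4175\right) = - 4422 \left(4316 \left(- \frac{1}{11127}\right) + 4175\right) = - 4422 \left(- \frac{4316}{11127} + 4175\right) = \left(-4422\right) \frac{46450909}{11127} = - \frac{68468639866}{3709} \approx -1.846 \cdot 10^{7}$)
$\left(-8807 + l\right) + \left(6 + X\right) D{\left(3 \right)} 19 = \left(-8807 - \frac{68468639866}{3709}\right) + \left(6 - 2\right) 3 \cdot 19 = - \frac{68501305029}{3709} + 4 \cdot 3 \cdot 19 = - \frac{68501305029}{3709} + 12 \cdot 19 = - \frac{68501305029}{3709} + 228 = - \frac{68500459377}{3709}$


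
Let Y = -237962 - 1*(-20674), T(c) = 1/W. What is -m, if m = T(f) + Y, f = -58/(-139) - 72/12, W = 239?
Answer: 51931831/239 ≈ 2.1729e+5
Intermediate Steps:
f = -776/139 (f = -58*(-1/139) - 72*1/12 = 58/139 - 6 = -776/139 ≈ -5.5827)
T(c) = 1/239
Y = -217288 (Y = -237962 + 20674 = -217288)
m = -51931831/239 (m = 1/239 - 217288 = -51931831/239 ≈ -2.1729e+5)
-m = -1*(-51931831/239) = 51931831/239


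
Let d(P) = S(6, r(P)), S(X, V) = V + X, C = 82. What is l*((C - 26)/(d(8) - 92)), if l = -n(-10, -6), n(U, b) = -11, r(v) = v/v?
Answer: -616/85 ≈ -7.2471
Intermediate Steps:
r(v) = 1
d(P) = 7 (d(P) = 1 + 6 = 7)
l = 11 (l = -1*(-11) = 11)
l*((C - 26)/(d(8) - 92)) = 11*((82 - 26)/(7 - 92)) = 11*(56/(-85)) = 11*(56*(-1/85)) = 11*(-56/85) = -616/85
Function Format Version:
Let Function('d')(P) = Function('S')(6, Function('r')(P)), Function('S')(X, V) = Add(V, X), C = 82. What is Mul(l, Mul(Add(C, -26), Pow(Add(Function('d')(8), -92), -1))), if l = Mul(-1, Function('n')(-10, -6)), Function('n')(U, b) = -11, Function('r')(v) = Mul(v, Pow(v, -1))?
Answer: Rational(-616, 85) ≈ -7.2471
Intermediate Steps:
Function('r')(v) = 1
Function('d')(P) = 7 (Function('d')(P) = Add(1, 6) = 7)
l = 11 (l = Mul(-1, -11) = 11)
Mul(l, Mul(Add(C, -26), Pow(Add(Function('d')(8), -92), -1))) = Mul(11, Mul(Add(82, -26), Pow(Add(7, -92), -1))) = Mul(11, Mul(56, Pow(-85, -1))) = Mul(11, Mul(56, Rational(-1, 85))) = Mul(11, Rational(-56, 85)) = Rational(-616, 85)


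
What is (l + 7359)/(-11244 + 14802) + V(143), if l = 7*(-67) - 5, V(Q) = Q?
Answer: 171893/1186 ≈ 144.94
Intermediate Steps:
l = -474 (l = -469 - 5 = -474)
(l + 7359)/(-11244 + 14802) + V(143) = (-474 + 7359)/(-11244 + 14802) + 143 = 6885/3558 + 143 = 6885*(1/3558) + 143 = 2295/1186 + 143 = 171893/1186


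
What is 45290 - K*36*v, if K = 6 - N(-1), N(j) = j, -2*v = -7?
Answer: 44408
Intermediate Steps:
v = 7/2 (v = -½*(-7) = 7/2 ≈ 3.5000)
K = 7 (K = 6 - 1*(-1) = 6 + 1 = 7)
45290 - K*36*v = 45290 - 7*36*7/2 = 45290 - 252*7/2 = 45290 - 1*882 = 45290 - 882 = 44408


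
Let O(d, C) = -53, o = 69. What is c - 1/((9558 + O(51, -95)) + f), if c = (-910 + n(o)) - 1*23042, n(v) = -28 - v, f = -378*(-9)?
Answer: -310400444/12907 ≈ -24049.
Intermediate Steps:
f = 3402
c = -24049 (c = (-910 + (-28 - 1*69)) - 1*23042 = (-910 + (-28 - 69)) - 23042 = (-910 - 97) - 23042 = -1007 - 23042 = -24049)
c - 1/((9558 + O(51, -95)) + f) = -24049 - 1/((9558 - 53) + 3402) = -24049 - 1/(9505 + 3402) = -24049 - 1/12907 = -310400444/12907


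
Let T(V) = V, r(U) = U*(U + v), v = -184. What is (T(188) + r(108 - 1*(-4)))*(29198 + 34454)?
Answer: -501323152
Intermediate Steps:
r(U) = U*(-184 + U) (r(U) = U*(U - 184) = U*(-184 + U))
(T(188) + r(108 - 1*(-4)))*(29198 + 34454) = (188 + (108 - 1*(-4))*(-184 + (108 - 1*(-4))))*(29198 + 34454) = (188 + (108 + 4)*(-184 + (108 + 4)))*63652 = (188 + 112*(-184 + 112))*63652 = (188 + 112*(-72))*63652 = (188 - 8064)*63652 = -7876*63652 = -501323152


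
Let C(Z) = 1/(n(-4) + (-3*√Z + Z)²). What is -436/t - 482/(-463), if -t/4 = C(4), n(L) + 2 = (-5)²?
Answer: 1363091/463 ≈ 2944.0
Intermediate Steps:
n(L) = 23 (n(L) = -2 + (-5)² = -2 + 25 = 23)
C(Z) = 1/(23 + (Z - 3*√Z)²) (C(Z) = 1/(23 + (-3*√Z + Z)²) = 1/(23 + (Z - 3*√Z)²))
t = -4/27 (t = -4/(23 + (-1*4 + 3*√4)²) = -4/(23 + (-4 + 3*2)²) = -4/(23 + (-4 + 6)²) = -4/(23 + 2²) = -4/(23 + 4) = -4/27 ≈ -0.14815)
-436/t - 482/(-463) = -436/(-4/27) - 482/(-463) = -436*(-27/4) - 482*(-1/463) = 2943 + 482/463 = 1363091/463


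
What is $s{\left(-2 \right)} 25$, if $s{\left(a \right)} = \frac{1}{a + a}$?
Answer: $- \frac{25}{4} \approx -6.25$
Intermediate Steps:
$s{\left(a \right)} = \frac{1}{2 a}$
$s{\left(-2 \right)} 25 = \frac{1}{2 \left(-2\right)} 25 = \frac{1}{2} \left(- \frac{1}{2}\right) 25 = \left(- \frac{1}{4}\right) 25 = - \frac{25}{4}$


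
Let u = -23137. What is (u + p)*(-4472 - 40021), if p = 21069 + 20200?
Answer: -806747076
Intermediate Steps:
p = 41269
(u + p)*(-4472 - 40021) = (-23137 + 41269)*(-4472 - 40021) = 18132*(-44493) = -806747076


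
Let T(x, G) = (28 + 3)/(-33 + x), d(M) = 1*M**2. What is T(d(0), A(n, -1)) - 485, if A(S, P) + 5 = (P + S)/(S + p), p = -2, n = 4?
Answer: -16036/33 ≈ -485.94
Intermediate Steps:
A(S, P) = -5 + (P + S)/(-2 + S) (A(S, P) = -5 + (P + S)/(S - 2) = -5 + (P + S)/(-2 + S))
d(M) = M**2
T(x, G) = 31/(-33 + x)
T(d(0), A(n, -1)) - 485 = 31/(-33 + 0**2) - 485 = 31/(-33 + 0) - 485 = 31/(-33) - 485 = 31*(-1/33) - 485 = -31/33 - 485 = -16036/33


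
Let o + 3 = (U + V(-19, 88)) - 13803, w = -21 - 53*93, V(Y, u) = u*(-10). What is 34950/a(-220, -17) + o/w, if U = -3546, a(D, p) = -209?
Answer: -7690546/47025 ≈ -163.54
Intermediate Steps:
V(Y, u) = -10*u
w = -4950 (w = -21 - 4929 = -4950)
o = -18232 (o = -3 + ((-3546 - 10*88) - 13803) = -3 + ((-3546 - 880) - 13803) = -3 + (-4426 - 13803) = -3 - 18229 = -18232)
34950/a(-220, -17) + o/w = 34950/(-209) - 18232/(-4950) = 34950*(-1/209) - 18232*(-1/4950) = -34950/209 + 9116/2475 = -7690546/47025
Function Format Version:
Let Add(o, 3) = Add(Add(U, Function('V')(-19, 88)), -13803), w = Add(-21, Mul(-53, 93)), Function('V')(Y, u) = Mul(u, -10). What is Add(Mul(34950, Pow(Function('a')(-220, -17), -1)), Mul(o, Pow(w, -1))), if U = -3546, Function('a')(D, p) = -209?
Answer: Rational(-7690546, 47025) ≈ -163.54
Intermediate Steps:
Function('V')(Y, u) = Mul(-10, u)
w = -4950 (w = Add(-21, -4929) = -4950)
o = -18232 (o = Add(-3, Add(Add(-3546, Mul(-10, 88)), -13803)) = Add(-3, Add(Add(-3546, -880), -13803)) = Add(-3, Add(-4426, -13803)) = Add(-3, -18229) = -18232)
Add(Mul(34950, Pow(Function('a')(-220, -17), -1)), Mul(o, Pow(w, -1))) = Add(Mul(34950, Pow(-209, -1)), Mul(-18232, Pow(-4950, -1))) = Add(Mul(34950, Rational(-1, 209)), Mul(-18232, Rational(-1, 4950))) = Add(Rational(-34950, 209), Rational(9116, 2475)) = Rational(-7690546, 47025)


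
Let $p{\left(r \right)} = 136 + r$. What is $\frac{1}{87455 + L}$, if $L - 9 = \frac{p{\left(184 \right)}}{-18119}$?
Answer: $\frac{18119}{1584759896} \approx 1.1433 \cdot 10^{-5}$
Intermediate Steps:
$L = \frac{162751}{18119}$ ($L = 9 + \frac{136 + 184}{-18119} = 9 + 320 \left(- \frac{1}{18119}\right) = 9 - \frac{320}{18119} = \frac{162751}{18119} \approx 8.9823$)
$\frac{1}{87455 + L} = \frac{1}{87455 + \frac{162751}{18119}} = \frac{1}{\frac{1584759896}{18119}} = \frac{18119}{1584759896}$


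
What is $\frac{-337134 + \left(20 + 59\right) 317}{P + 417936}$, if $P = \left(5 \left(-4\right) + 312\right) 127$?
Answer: $- \frac{312091}{455020} \approx -0.68588$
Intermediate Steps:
$P = 37084$ ($P = \left(-20 + 312\right) 127 = 292 \cdot 127 = 37084$)
$\frac{-337134 + \left(20 + 59\right) 317}{P + 417936} = \frac{-337134 + \left(20 + 59\right) 317}{37084 + 417936} = \frac{-337134 + 79 \cdot 317}{455020} = \left(-337134 + 25043\right) \frac{1}{455020} = \left(-312091\right) \frac{1}{455020} = - \frac{312091}{455020}$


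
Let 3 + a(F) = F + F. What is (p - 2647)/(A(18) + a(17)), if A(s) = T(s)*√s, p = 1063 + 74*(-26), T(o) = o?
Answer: 108748/4871 - 189432*√2/4871 ≈ -32.673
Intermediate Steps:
a(F) = -3 + 2*F (a(F) = -3 + (F + F) = -3 + 2*F)
p = -861 (p = 1063 - 1924 = -861)
A(s) = s^(3/2) (A(s) = s*√s = s^(3/2))
(p - 2647)/(A(18) + a(17)) = (-861 - 2647)/(18^(3/2) + (-3 + 2*17)) = -3508/(54*√2 + (-3 + 34)) = -3508/(54*√2 + 31) = -3508/(31 + 54*√2)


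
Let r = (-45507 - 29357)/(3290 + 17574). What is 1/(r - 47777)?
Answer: -1304/62305887 ≈ -2.0929e-5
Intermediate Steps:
r = -4679/1304 (r = -74864/20864 = -74864*1/20864 = -4679/1304 ≈ -3.5882)
1/(r - 47777) = 1/(-4679/1304 - 47777) = 1/(-62305887/1304) = -1304/62305887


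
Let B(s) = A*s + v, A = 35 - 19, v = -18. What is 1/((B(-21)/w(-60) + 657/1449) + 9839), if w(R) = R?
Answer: 1610/15851019 ≈ 0.00010157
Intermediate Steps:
A = 16
B(s) = -18 + 16*s (B(s) = 16*s - 18 = -18 + 16*s)
1/((B(-21)/w(-60) + 657/1449) + 9839) = 1/(((-18 + 16*(-21))/(-60) + 657/1449) + 9839) = 1/(((-18 - 336)*(-1/60) + 657*(1/1449)) + 9839) = 1/((-354*(-1/60) + 73/161) + 9839) = 1/((59/10 + 73/161) + 9839) = 1/(10229/1610 + 9839) = 1/(15851019/1610) = 1610/15851019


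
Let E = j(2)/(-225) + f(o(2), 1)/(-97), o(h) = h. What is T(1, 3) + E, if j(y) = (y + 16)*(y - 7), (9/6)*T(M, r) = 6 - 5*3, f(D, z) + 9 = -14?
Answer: -2601/485 ≈ -5.3629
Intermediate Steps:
f(D, z) = -23 (f(D, z) = -9 - 14 = -23)
T(M, r) = -6 (T(M, r) = 2*(6 - 5*3)/3 = 2*(6 - 15)/3 = (⅔)*(-9) = -6)
j(y) = (-7 + y)*(16 + y) (j(y) = (16 + y)*(-7 + y) = (-7 + y)*(16 + y))
E = 309/485 (E = (-112 + 2² + 9*2)/(-225) - 23/(-97) = (-112 + 4 + 18)*(-1/225) - 23*(-1/97) = -90*(-1/225) + 23/97 = ⅖ + 23/97 = 309/485 ≈ 0.63711)
T(1, 3) + E = -6 + 309/485 = -2601/485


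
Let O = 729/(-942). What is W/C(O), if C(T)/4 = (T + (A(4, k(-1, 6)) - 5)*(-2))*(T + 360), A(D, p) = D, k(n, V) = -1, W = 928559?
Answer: 22888050791/43426845 ≈ 527.05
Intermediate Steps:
O = -243/314 (O = 729*(-1/942) = -243/314 ≈ -0.77389)
C(T) = 4*(2 + T)*(360 + T) (C(T) = 4*((T + (4 - 5)*(-2))*(T + 360)) = 4*((T - 1*(-2))*(360 + T)) = 4*((T + 2)*(360 + T)) = 4*((2 + T)*(360 + T)) = 4*(2 + T)*(360 + T))
W/C(O) = 928559/(2880 + 4*(-243/314)² + 1448*(-243/314)) = 928559/(2880 + 4*(59049/98596) - 175932/157) = 928559/(2880 + 59049/24649 - 175932/157) = 928559/(43426845/24649) = 928559*(24649/43426845) = 22888050791/43426845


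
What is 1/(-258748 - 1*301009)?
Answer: -1/559757 ≈ -1.7865e-6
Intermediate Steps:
1/(-258748 - 1*301009) = 1/(-258748 - 301009) = 1/(-559757) = -1/559757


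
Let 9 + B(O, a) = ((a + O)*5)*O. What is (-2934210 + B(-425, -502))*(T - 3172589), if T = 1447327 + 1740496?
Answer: -14690816496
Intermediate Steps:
T = 3187823
B(O, a) = -9 + O*(5*O + 5*a) (B(O, a) = -9 + ((a + O)*5)*O = -9 + ((O + a)*5)*O = -9 + (5*O + 5*a)*O = -9 + O*(5*O + 5*a))
(-2934210 + B(-425, -502))*(T - 3172589) = (-2934210 + (-9 + 5*(-425)² + 5*(-425)*(-502)))*(3187823 - 3172589) = (-2934210 + (-9 + 5*180625 + 1066750))*15234 = (-2934210 + (-9 + 903125 + 1066750))*15234 = (-2934210 + 1969866)*15234 = -964344*15234 = -14690816496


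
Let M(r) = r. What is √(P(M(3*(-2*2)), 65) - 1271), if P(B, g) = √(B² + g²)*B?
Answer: √(-1271 - 12*√4369) ≈ 45.433*I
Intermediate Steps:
P(B, g) = B*√(B² + g²)
√(P(M(3*(-2*2)), 65) - 1271) = √((3*(-2*2))*√((3*(-2*2))² + 65²) - 1271) = √((3*(-4))*√((3*(-4))² + 4225) - 1271) = √(-12*√((-12)² + 4225) - 1271) = √(-12*√(144 + 4225) - 1271) = √(-12*√4369 - 1271) = √(-1271 - 12*√4369)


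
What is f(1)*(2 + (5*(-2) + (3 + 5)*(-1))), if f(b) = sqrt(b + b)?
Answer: -16*sqrt(2) ≈ -22.627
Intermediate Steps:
f(b) = sqrt(2)*sqrt(b) (f(b) = sqrt(2*b) = sqrt(2)*sqrt(b))
f(1)*(2 + (5*(-2) + (3 + 5)*(-1))) = (sqrt(2)*sqrt(1))*(2 + (5*(-2) + (3 + 5)*(-1))) = (sqrt(2)*1)*(2 + (-10 + 8*(-1))) = sqrt(2)*(2 + (-10 - 8)) = sqrt(2)*(2 - 18) = sqrt(2)*(-16) = -16*sqrt(2)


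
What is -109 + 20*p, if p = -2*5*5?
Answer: -1109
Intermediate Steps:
p = -50 (p = -10*5 = -50)
-109 + 20*p = -109 + 20*(-50) = -109 - 1000 = -1109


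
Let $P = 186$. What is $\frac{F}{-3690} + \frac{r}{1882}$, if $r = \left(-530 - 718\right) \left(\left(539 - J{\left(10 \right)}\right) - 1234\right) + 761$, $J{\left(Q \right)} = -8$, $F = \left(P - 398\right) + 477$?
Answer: $\frac{158301340}{347229} \approx 455.9$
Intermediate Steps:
$F = 265$ ($F = \left(186 - 398\right) + 477 = -212 + 477 = 265$)
$r = 858137$ ($r = \left(-530 - 718\right) \left(\left(539 - -8\right) - 1234\right) + 761 = - 1248 \left(\left(539 + 8\right) - 1234\right) + 761 = - 1248 \left(547 - 1234\right) + 761 = \left(-1248\right) \left(-687\right) + 761 = 857376 + 761 = 858137$)
$\frac{F}{-3690} + \frac{r}{1882} = \frac{265}{-3690} + \frac{858137}{1882} = 265 \left(- \frac{1}{3690}\right) + 858137 \cdot \frac{1}{1882} = - \frac{53}{738} + \frac{858137}{1882} = \frac{158301340}{347229}$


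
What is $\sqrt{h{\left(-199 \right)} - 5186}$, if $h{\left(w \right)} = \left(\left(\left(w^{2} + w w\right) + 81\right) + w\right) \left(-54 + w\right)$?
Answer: $i \sqrt{20013438} \approx 4473.6 i$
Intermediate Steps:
$h{\left(w \right)} = \left(-54 + w\right) \left(81 + w + 2 w^{2}\right)$ ($h{\left(w \right)} = \left(\left(\left(w^{2} + w^{2}\right) + 81\right) + w\right) \left(-54 + w\right) = \left(\left(2 w^{2} + 81\right) + w\right) \left(-54 + w\right) = \left(\left(81 + 2 w^{2}\right) + w\right) \left(-54 + w\right) = \left(81 + w + 2 w^{2}\right) \left(-54 + w\right) = \left(-54 + w\right) \left(81 + w + 2 w^{2}\right)$)
$\sqrt{h{\left(-199 \right)} - 5186} = \sqrt{\left(-4374 - 107 \left(-199\right)^{2} + 2 \left(-199\right)^{3} + 27 \left(-199\right)\right) - 5186} = \sqrt{\left(-4374 - 4237307 + 2 \left(-7880599\right) - 5373\right) - 5186} = \sqrt{\left(-4374 - 4237307 - 15761198 - 5373\right) - 5186} = \sqrt{-20008252 - 5186} = \sqrt{-20013438} = i \sqrt{20013438}$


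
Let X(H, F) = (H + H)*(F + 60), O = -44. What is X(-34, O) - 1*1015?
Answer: -2103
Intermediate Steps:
X(H, F) = 2*H*(60 + F) (X(H, F) = (2*H)*(60 + F) = 2*H*(60 + F))
X(-34, O) - 1*1015 = 2*(-34)*(60 - 44) - 1*1015 = 2*(-34)*16 - 1015 = -1088 - 1015 = -2103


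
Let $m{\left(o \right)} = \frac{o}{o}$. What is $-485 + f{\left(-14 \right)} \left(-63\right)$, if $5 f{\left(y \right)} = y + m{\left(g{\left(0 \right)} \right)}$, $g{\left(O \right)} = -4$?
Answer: $- \frac{1606}{5} \approx -321.2$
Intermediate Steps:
$m{\left(o \right)} = 1$
$f{\left(y \right)} = \frac{1}{5} + \frac{y}{5}$ ($f{\left(y \right)} = \frac{y + 1}{5} = \frac{1 + y}{5} = \frac{1}{5} + \frac{y}{5}$)
$-485 + f{\left(-14 \right)} \left(-63\right) = -485 + \left(\frac{1}{5} + \frac{1}{5} \left(-14\right)\right) \left(-63\right) = -485 + \left(\frac{1}{5} - \frac{14}{5}\right) \left(-63\right) = -485 - - \frac{819}{5} = -485 + \frac{819}{5} = - \frac{1606}{5}$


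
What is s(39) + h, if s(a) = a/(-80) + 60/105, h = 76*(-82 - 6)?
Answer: -3745233/560 ≈ -6687.9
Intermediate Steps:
h = -6688 (h = 76*(-88) = -6688)
s(a) = 4/7 - a/80 (s(a) = a*(-1/80) + 60*(1/105) = -a/80 + 4/7 = 4/7 - a/80)
s(39) + h = (4/7 - 1/80*39) - 6688 = (4/7 - 39/80) - 6688 = 47/560 - 6688 = -3745233/560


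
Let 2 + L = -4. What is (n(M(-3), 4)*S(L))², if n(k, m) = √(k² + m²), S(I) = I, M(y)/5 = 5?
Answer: 23076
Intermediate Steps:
L = -6 (L = -2 - 4 = -6)
M(y) = 25 (M(y) = 5*5 = 25)
(n(M(-3), 4)*S(L))² = (√(25² + 4²)*(-6))² = (√(625 + 16)*(-6))² = (√641*(-6))² = (-6*√641)² = 23076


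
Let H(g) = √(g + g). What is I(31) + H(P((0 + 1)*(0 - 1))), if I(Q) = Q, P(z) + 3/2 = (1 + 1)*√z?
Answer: 32 + 2*I ≈ 32.0 + 2.0*I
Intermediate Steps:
P(z) = -3/2 + 2*√z (P(z) = -3/2 + (1 + 1)*√z = -3/2 + 2*√z)
H(g) = √2*√g (H(g) = √(2*g) = √2*√g)
I(31) + H(P((0 + 1)*(0 - 1))) = 31 + √2*√(-3/2 + 2*√((0 + 1)*(0 - 1))) = 31 + √2*√(-3/2 + 2*√(1*(-1))) = 31 + √2*√(-3/2 + 2*√(-1)) = 31 + √2*√(-3/2 + 2*I) = 31 + √2*(√2*(½ + I)) = 31 + (1 + 2*I) = 32 + 2*I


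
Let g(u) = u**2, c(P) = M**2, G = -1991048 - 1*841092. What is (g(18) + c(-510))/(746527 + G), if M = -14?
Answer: -520/2085613 ≈ -0.00024933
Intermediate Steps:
G = -2832140 (G = -1991048 - 841092 = -2832140)
c(P) = 196 (c(P) = (-14)**2 = 196)
(g(18) + c(-510))/(746527 + G) = (18**2 + 196)/(746527 - 2832140) = (324 + 196)/(-2085613) = 520*(-1/2085613) = -520/2085613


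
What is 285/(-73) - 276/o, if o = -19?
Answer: 14733/1387 ≈ 10.622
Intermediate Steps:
285/(-73) - 276/o = 285/(-73) - 276/(-19) = 285*(-1/73) - 276*(-1/19) = -285/73 + 276/19 = 14733/1387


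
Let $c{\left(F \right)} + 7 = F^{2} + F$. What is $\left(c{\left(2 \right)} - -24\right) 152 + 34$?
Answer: $3530$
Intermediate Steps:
$c{\left(F \right)} = -7 + F + F^{2}$ ($c{\left(F \right)} = -7 + \left(F^{2} + F\right) = -7 + \left(F + F^{2}\right) = -7 + F + F^{2}$)
$\left(c{\left(2 \right)} - -24\right) 152 + 34 = \left(\left(-7 + 2 + 2^{2}\right) - -24\right) 152 + 34 = \left(\left(-7 + 2 + 4\right) + 24\right) 152 + 34 = \left(-1 + 24\right) 152 + 34 = 23 \cdot 152 + 34 = 3496 + 34 = 3530$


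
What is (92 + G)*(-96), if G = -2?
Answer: -8640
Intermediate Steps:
(92 + G)*(-96) = (92 - 2)*(-96) = 90*(-96) = -8640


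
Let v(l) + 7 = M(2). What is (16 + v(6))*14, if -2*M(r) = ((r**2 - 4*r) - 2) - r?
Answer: 182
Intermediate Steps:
M(r) = 1 - r**2/2 + 5*r/2 (M(r) = -(((r**2 - 4*r) - 2) - r)/2 = -((-2 + r**2 - 4*r) - r)/2 = -(-2 + r**2 - 5*r)/2 = 1 - r**2/2 + 5*r/2)
v(l) = -3 (v(l) = -7 + (1 - 1/2*2**2 + (5/2)*2) = -7 + (1 - 1/2*4 + 5) = -7 + (1 - 2 + 5) = -7 + 4 = -3)
(16 + v(6))*14 = (16 - 3)*14 = 13*14 = 182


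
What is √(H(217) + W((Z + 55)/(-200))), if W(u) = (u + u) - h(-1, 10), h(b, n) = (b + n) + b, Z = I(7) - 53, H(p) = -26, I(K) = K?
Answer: I*√3409/10 ≈ 5.8387*I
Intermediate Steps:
Z = -46 (Z = 7 - 53 = -46)
h(b, n) = n + 2*b
W(u) = -8 + 2*u (W(u) = (u + u) - (10 + 2*(-1)) = 2*u - (10 - 2) = 2*u - 1*8 = 2*u - 8 = -8 + 2*u)
√(H(217) + W((Z + 55)/(-200))) = √(-26 + (-8 + 2*((-46 + 55)/(-200)))) = √(-26 + (-8 + 2*(9*(-1/200)))) = √(-26 + (-8 + 2*(-9/200))) = √(-26 + (-8 - 9/100)) = √(-26 - 809/100) = √(-3409/100) = I*√3409/10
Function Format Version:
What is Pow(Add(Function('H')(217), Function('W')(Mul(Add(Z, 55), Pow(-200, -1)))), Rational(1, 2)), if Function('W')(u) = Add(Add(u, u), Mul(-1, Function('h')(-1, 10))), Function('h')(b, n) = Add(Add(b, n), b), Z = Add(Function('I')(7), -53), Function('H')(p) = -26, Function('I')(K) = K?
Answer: Mul(Rational(1, 10), I, Pow(3409, Rational(1, 2))) ≈ Mul(5.8387, I)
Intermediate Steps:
Z = -46 (Z = Add(7, -53) = -46)
Function('h')(b, n) = Add(n, Mul(2, b))
Function('W')(u) = Add(-8, Mul(2, u)) (Function('W')(u) = Add(Add(u, u), Mul(-1, Add(10, Mul(2, -1)))) = Add(Mul(2, u), Mul(-1, Add(10, -2))) = Add(Mul(2, u), Mul(-1, 8)) = Add(Mul(2, u), -8) = Add(-8, Mul(2, u)))
Pow(Add(Function('H')(217), Function('W')(Mul(Add(Z, 55), Pow(-200, -1)))), Rational(1, 2)) = Pow(Add(-26, Add(-8, Mul(2, Mul(Add(-46, 55), Pow(-200, -1))))), Rational(1, 2)) = Pow(Add(-26, Add(-8, Mul(2, Mul(9, Rational(-1, 200))))), Rational(1, 2)) = Pow(Add(-26, Add(-8, Mul(2, Rational(-9, 200)))), Rational(1, 2)) = Pow(Add(-26, Add(-8, Rational(-9, 100))), Rational(1, 2)) = Pow(Add(-26, Rational(-809, 100)), Rational(1, 2)) = Pow(Rational(-3409, 100), Rational(1, 2)) = Mul(Rational(1, 10), I, Pow(3409, Rational(1, 2)))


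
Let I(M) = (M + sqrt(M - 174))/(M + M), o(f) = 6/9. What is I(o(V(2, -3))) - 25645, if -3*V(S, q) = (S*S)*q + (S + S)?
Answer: -51289/2 + I*sqrt(390)/2 ≈ -25645.0 + 9.8742*I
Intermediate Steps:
V(S, q) = -2*S/3 - q*S**2/3 (V(S, q) = -((S*S)*q + (S + S))/3 = -(S**2*q + 2*S)/3 = -(q*S**2 + 2*S)/3 = -(2*S + q*S**2)/3 = -2*S/3 - q*S**2/3)
o(f) = 2/3 (o(f) = 6*(1/9) = 2/3)
I(M) = (M + sqrt(-174 + M))/(2*M) (I(M) = (M + sqrt(-174 + M))/((2*M)) = (M + sqrt(-174 + M))*(1/(2*M)) = (M + sqrt(-174 + M))/(2*M))
I(o(V(2, -3))) - 25645 = (2/3 + sqrt(-174 + 2/3))/(2*(2/3)) - 25645 = (1/2)*(3/2)*(2/3 + sqrt(-520/3)) - 25645 = (1/2)*(3/2)*(2/3 + 2*I*sqrt(390)/3) - 25645 = (1/2 + I*sqrt(390)/2) - 25645 = -51289/2 + I*sqrt(390)/2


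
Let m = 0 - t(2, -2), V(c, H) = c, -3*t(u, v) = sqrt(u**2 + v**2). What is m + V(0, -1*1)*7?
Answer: 2*sqrt(2)/3 ≈ 0.94281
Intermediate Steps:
t(u, v) = -sqrt(u**2 + v**2)/3
m = 2*sqrt(2)/3 (m = 0 - (-1)*sqrt(2**2 + (-2)**2)/3 = 0 - (-1)*sqrt(4 + 4)/3 = 0 - (-1)*sqrt(8)/3 = 0 - (-1)*2*sqrt(2)/3 = 0 - (-2)*sqrt(2)/3 = 0 + 2*sqrt(2)/3 = 2*sqrt(2)/3 ≈ 0.94281)
m + V(0, -1*1)*7 = 2*sqrt(2)/3 + 0*7 = 2*sqrt(2)/3 + 0 = 2*sqrt(2)/3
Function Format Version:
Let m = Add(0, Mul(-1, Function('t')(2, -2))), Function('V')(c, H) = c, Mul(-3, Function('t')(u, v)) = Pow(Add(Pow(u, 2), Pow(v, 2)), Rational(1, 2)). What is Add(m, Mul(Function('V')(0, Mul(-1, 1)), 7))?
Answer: Mul(Rational(2, 3), Pow(2, Rational(1, 2))) ≈ 0.94281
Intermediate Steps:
Function('t')(u, v) = Mul(Rational(-1, 3), Pow(Add(Pow(u, 2), Pow(v, 2)), Rational(1, 2)))
m = Mul(Rational(2, 3), Pow(2, Rational(1, 2))) (m = Add(0, Mul(-1, Mul(Rational(-1, 3), Pow(Add(Pow(2, 2), Pow(-2, 2)), Rational(1, 2))))) = Add(0, Mul(-1, Mul(Rational(-1, 3), Pow(Add(4, 4), Rational(1, 2))))) = Add(0, Mul(-1, Mul(Rational(-1, 3), Pow(8, Rational(1, 2))))) = Add(0, Mul(-1, Mul(Rational(-1, 3), Mul(2, Pow(2, Rational(1, 2)))))) = Add(0, Mul(-1, Mul(Rational(-2, 3), Pow(2, Rational(1, 2))))) = Add(0, Mul(Rational(2, 3), Pow(2, Rational(1, 2)))) = Mul(Rational(2, 3), Pow(2, Rational(1, 2))) ≈ 0.94281)
Add(m, Mul(Function('V')(0, Mul(-1, 1)), 7)) = Add(Mul(Rational(2, 3), Pow(2, Rational(1, 2))), Mul(0, 7)) = Add(Mul(Rational(2, 3), Pow(2, Rational(1, 2))), 0) = Mul(Rational(2, 3), Pow(2, Rational(1, 2)))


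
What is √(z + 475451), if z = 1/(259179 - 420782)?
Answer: 12*√86226768527549/161603 ≈ 689.53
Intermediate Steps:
z = -1/161603 (z = 1/(-161603) = -1/161603 ≈ -6.1880e-6)
√(z + 475451) = √(-1/161603 + 475451) = √(76834307952/161603) = 12*√86226768527549/161603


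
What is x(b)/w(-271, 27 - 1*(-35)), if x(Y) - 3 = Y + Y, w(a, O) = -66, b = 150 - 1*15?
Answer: -91/22 ≈ -4.1364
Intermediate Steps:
b = 135 (b = 150 - 15 = 135)
x(Y) = 3 + 2*Y (x(Y) = 3 + (Y + Y) = 3 + 2*Y)
x(b)/w(-271, 27 - 1*(-35)) = (3 + 2*135)/(-66) = (3 + 270)*(-1/66) = 273*(-1/66) = -91/22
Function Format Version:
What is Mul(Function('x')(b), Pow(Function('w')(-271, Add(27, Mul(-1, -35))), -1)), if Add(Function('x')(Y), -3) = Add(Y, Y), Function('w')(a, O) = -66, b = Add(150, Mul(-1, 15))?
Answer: Rational(-91, 22) ≈ -4.1364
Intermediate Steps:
b = 135 (b = Add(150, -15) = 135)
Function('x')(Y) = Add(3, Mul(2, Y)) (Function('x')(Y) = Add(3, Add(Y, Y)) = Add(3, Mul(2, Y)))
Mul(Function('x')(b), Pow(Function('w')(-271, Add(27, Mul(-1, -35))), -1)) = Mul(Add(3, Mul(2, 135)), Pow(-66, -1)) = Mul(Add(3, 270), Rational(-1, 66)) = Mul(273, Rational(-1, 66)) = Rational(-91, 22)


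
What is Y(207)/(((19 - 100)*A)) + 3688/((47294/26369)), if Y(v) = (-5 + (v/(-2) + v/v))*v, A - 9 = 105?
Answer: 99894277087/48523644 ≈ 2058.7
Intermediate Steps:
A = 114 (A = 9 + 105 = 114)
Y(v) = v*(-4 - v/2) (Y(v) = (-5 + (v*(-½) + 1))*v = (-5 + (-v/2 + 1))*v = (-5 + (1 - v/2))*v = (-4 - v/2)*v = v*(-4 - v/2))
Y(207)/(((19 - 100)*A)) + 3688/((47294/26369)) = (-½*207*(8 + 207))/(((19 - 100)*114)) + 3688/((47294/26369)) = (-½*207*215)/((-81*114)) + 3688/((47294*(1/26369))) = -44505/2/(-9234) + 3688/(47294/26369) = -44505/2*(-1/9234) + 3688*(26369/47294) = 4945/2052 + 48624436/23647 = 99894277087/48523644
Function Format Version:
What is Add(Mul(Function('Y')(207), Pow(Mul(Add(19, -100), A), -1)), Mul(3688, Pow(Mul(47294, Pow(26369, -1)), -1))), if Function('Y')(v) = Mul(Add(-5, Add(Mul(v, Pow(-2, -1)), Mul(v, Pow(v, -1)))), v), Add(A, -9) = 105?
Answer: Rational(99894277087, 48523644) ≈ 2058.7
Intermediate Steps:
A = 114 (A = Add(9, 105) = 114)
Function('Y')(v) = Mul(v, Add(-4, Mul(Rational(-1, 2), v))) (Function('Y')(v) = Mul(Add(-5, Add(Mul(v, Rational(-1, 2)), 1)), v) = Mul(Add(-5, Add(Mul(Rational(-1, 2), v), 1)), v) = Mul(Add(-5, Add(1, Mul(Rational(-1, 2), v))), v) = Mul(Add(-4, Mul(Rational(-1, 2), v)), v) = Mul(v, Add(-4, Mul(Rational(-1, 2), v))))
Add(Mul(Function('Y')(207), Pow(Mul(Add(19, -100), A), -1)), Mul(3688, Pow(Mul(47294, Pow(26369, -1)), -1))) = Add(Mul(Mul(Rational(-1, 2), 207, Add(8, 207)), Pow(Mul(Add(19, -100), 114), -1)), Mul(3688, Pow(Mul(47294, Pow(26369, -1)), -1))) = Add(Mul(Mul(Rational(-1, 2), 207, 215), Pow(Mul(-81, 114), -1)), Mul(3688, Pow(Mul(47294, Rational(1, 26369)), -1))) = Add(Mul(Rational(-44505, 2), Pow(-9234, -1)), Mul(3688, Pow(Rational(47294, 26369), -1))) = Add(Mul(Rational(-44505, 2), Rational(-1, 9234)), Mul(3688, Rational(26369, 47294))) = Add(Rational(4945, 2052), Rational(48624436, 23647)) = Rational(99894277087, 48523644)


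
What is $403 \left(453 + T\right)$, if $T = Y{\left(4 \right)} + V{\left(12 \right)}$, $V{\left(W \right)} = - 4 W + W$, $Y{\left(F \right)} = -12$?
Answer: $163215$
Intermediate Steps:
$V{\left(W \right)} = - 3 W$
$T = -48$ ($T = -12 - 36 = -48$)
$403 \left(453 + T\right) = 403 \left(453 - 48\right) = 403 \cdot 405 = 163215$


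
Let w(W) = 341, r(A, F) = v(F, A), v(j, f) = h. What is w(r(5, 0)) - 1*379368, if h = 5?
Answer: -379027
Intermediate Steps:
v(j, f) = 5
r(A, F) = 5
w(r(5, 0)) - 1*379368 = 341 - 1*379368 = 341 - 379368 = -379027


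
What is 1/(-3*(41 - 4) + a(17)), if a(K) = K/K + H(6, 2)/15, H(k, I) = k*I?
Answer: -5/546 ≈ -0.0091575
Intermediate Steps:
H(k, I) = I*k
a(K) = 9/5 (a(K) = K/K + (2*6)/15 = 1 + 12*(1/15) = 1 + ⅘ = 9/5)
1/(-3*(41 - 4) + a(17)) = 1/(-3*(41 - 4) + 9/5) = 1/(-3*37 + 9/5) = 1/(-111 + 9/5) = 1/(-546/5) = -5/546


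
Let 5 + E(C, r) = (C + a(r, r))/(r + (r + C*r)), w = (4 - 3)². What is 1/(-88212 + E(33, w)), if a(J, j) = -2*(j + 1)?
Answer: -35/3087566 ≈ -1.1336e-5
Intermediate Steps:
w = 1 (w = 1² = 1)
a(J, j) = -2 - 2*j (a(J, j) = -2*(1 + j) = -2 - 2*j)
E(C, r) = -5 + (-2 + C - 2*r)/(2*r + C*r) (E(C, r) = -5 + (C + (-2 - 2*r))/(r + (r + C*r)) = -5 + (-2 + C - 2*r)/(2*r + C*r))
1/(-88212 + E(33, w)) = 1/(-88212 + (-2 + 33 - 12*1 - 5*33*1)/(1*(2 + 33))) = 1/(-88212 + 1*(-2 + 33 - 12 - 165)/35) = 1/(-88212 + 1*(1/35)*(-146)) = 1/(-88212 - 146/35) = 1/(-3087566/35) = -35/3087566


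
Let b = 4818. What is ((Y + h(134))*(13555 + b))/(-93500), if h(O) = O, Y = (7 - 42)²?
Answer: -24968907/93500 ≈ -267.05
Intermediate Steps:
Y = 1225 (Y = (-35)² = 1225)
((Y + h(134))*(13555 + b))/(-93500) = ((1225 + 134)*(13555 + 4818))/(-93500) = (1359*18373)*(-1/93500) = 24968907*(-1/93500) = -24968907/93500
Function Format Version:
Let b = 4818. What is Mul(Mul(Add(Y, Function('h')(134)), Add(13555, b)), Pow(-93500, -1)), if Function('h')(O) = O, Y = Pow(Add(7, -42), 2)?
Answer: Rational(-24968907, 93500) ≈ -267.05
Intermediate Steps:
Y = 1225 (Y = Pow(-35, 2) = 1225)
Mul(Mul(Add(Y, Function('h')(134)), Add(13555, b)), Pow(-93500, -1)) = Mul(Mul(Add(1225, 134), Add(13555, 4818)), Pow(-93500, -1)) = Mul(Mul(1359, 18373), Rational(-1, 93500)) = Mul(24968907, Rational(-1, 93500)) = Rational(-24968907, 93500)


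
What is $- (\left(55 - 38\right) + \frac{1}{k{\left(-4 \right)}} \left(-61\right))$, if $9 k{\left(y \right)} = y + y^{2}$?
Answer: $\frac{115}{4} \approx 28.75$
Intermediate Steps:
$k{\left(y \right)} = \frac{y}{9} + \frac{y^{2}}{9}$ ($k{\left(y \right)} = \frac{y + y^{2}}{9} = \frac{y}{9} + \frac{y^{2}}{9}$)
$- (\left(55 - 38\right) + \frac{1}{k{\left(-4 \right)}} \left(-61\right)) = - (\left(55 - 38\right) + \frac{1}{\frac{1}{9} \left(-4\right) \left(1 - 4\right)} \left(-61\right)) = - (17 + \frac{1}{\frac{1}{9} \left(-4\right) \left(-3\right)} \left(-61\right)) = - (17 + \frac{1}{\frac{4}{3}} \left(-61\right)) = - (17 + \frac{3}{4} \left(-61\right)) = - (17 - \frac{183}{4}) = \left(-1\right) \left(- \frac{115}{4}\right) = \frac{115}{4}$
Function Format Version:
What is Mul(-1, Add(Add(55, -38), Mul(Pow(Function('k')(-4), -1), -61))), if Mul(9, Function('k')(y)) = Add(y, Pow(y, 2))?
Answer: Rational(115, 4) ≈ 28.750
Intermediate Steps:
Function('k')(y) = Add(Mul(Rational(1, 9), y), Mul(Rational(1, 9), Pow(y, 2))) (Function('k')(y) = Mul(Rational(1, 9), Add(y, Pow(y, 2))) = Add(Mul(Rational(1, 9), y), Mul(Rational(1, 9), Pow(y, 2))))
Mul(-1, Add(Add(55, -38), Mul(Pow(Function('k')(-4), -1), -61))) = Mul(-1, Add(Add(55, -38), Mul(Pow(Mul(Rational(1, 9), -4, Add(1, -4)), -1), -61))) = Mul(-1, Add(17, Mul(Pow(Mul(Rational(1, 9), -4, -3), -1), -61))) = Mul(-1, Add(17, Mul(Pow(Rational(4, 3), -1), -61))) = Mul(-1, Add(17, Mul(Rational(3, 4), -61))) = Mul(-1, Add(17, Rational(-183, 4))) = Mul(-1, Rational(-115, 4)) = Rational(115, 4)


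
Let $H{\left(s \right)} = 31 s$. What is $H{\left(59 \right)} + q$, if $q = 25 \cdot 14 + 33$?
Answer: $2212$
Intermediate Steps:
$q = 383$ ($q = 350 + 33 = 383$)
$H{\left(59 \right)} + q = 31 \cdot 59 + 383 = 1829 + 383 = 2212$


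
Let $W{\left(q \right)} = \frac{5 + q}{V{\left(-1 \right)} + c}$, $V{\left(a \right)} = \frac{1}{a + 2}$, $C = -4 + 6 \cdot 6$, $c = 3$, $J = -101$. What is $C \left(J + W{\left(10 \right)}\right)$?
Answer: $-3112$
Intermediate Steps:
$C = 32$ ($C = -4 + 36 = 32$)
$V{\left(a \right)} = \frac{1}{2 + a}$
$W{\left(q \right)} = \frac{5}{4} + \frac{q}{4}$ ($W{\left(q \right)} = \frac{5 + q}{\frac{1}{2 - 1} + 3} = \frac{5 + q}{1^{-1} + 3} = \frac{5 + q}{1 + 3} = \frac{5 + q}{4} = \left(5 + q\right) \frac{1}{4} = \frac{5}{4} + \frac{q}{4}$)
$C \left(J + W{\left(10 \right)}\right) = 32 \left(-101 + \left(\frac{5}{4} + \frac{1}{4} \cdot 10\right)\right) = 32 \left(-101 + \left(\frac{5}{4} + \frac{5}{2}\right)\right) = 32 \left(-101 + \frac{15}{4}\right) = 32 \left(- \frac{389}{4}\right) = -3112$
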